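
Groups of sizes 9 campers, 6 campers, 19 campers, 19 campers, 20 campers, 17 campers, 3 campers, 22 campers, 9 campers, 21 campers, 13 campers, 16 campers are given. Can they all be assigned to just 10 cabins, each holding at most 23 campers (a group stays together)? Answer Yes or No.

A valid assignment using 9 cabins:
  cabin 1: 22 = 22
  cabin 2: 21 = 21
  cabin 3: 20 + 3 = 23
  cabin 4: 19 = 19
  cabin 5: 19 = 19
  cabin 6: 17 + 6 = 23
  cabin 7: 16 = 16
  cabin 8: 13 + 9 = 22
  cabin 9: 9 = 9
That uses only 9 ≤ 10, so 10 cabins are enough.

Yes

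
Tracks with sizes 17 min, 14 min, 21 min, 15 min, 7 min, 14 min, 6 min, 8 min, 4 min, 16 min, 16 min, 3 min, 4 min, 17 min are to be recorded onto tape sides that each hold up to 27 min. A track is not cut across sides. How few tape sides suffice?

8

Total = 21 + 17 + 17 + 16 + 16 + 15 + 14 + 14 + 8 + 7 + 6 + 4 + 4 + 3 = 162 min.
Lower bound: ⌈162/27⌉ = 6 tape sides.
Also, 8 tracks each exceed 27/2 min, and no two of those can share a side, so at least 8 tape sides are needed.
A packing using 8 tape sides:
  side 1: 21 + 6 = 27
  side 2: 17 + 8 = 25
  side 3: 17 + 7 + 3 = 27
  side 4: 16 + 4 + 4 = 24
  side 5: 16 = 16
  side 6: 15 = 15
  side 7: 14 = 14
  side 8: 14 = 14
This matches the lower bound, so 8 is optimal.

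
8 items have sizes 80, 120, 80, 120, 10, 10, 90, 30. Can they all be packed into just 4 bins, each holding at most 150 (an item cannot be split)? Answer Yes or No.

Total = 540; ⌈540/150⌉ = 4.
5 items each exceed half the capacity and cannot share a bin, forcing at least 5 bins.
At least 5 bins are required, but only 4 are allowed.

No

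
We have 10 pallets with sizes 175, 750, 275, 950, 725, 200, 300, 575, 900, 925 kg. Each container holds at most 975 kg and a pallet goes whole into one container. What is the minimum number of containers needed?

7

Total = 950 + 925 + 900 + 750 + 725 + 575 + 300 + 275 + 200 + 175 = 5775 kg.
Lower bound: ⌈5775/975⌉ = 6 containers.
A packing using 7 containers:
  container 1: 950 = 950
  container 2: 925 = 925
  container 3: 900 = 900
  container 4: 750 + 200 = 950
  container 5: 725 + 175 = 900
  container 6: 575 + 300 = 875
  container 7: 275 = 275
No arrangement into 6 containers stays within capacity, so 7 is optimal.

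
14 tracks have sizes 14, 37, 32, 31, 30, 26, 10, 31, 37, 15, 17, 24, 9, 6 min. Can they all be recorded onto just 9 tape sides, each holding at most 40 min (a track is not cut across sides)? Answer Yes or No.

A valid assignment using 9 tape sides:
  side 1: 37 = 37
  side 2: 37 = 37
  side 3: 32 + 6 = 38
  side 4: 31 + 9 = 40
  side 5: 31 = 31
  side 6: 30 + 10 = 40
  side 7: 26 + 14 = 40
  side 8: 24 + 15 = 39
  side 9: 17 = 17
Every load is within 40 min, so 9 tape sides suffice.

Yes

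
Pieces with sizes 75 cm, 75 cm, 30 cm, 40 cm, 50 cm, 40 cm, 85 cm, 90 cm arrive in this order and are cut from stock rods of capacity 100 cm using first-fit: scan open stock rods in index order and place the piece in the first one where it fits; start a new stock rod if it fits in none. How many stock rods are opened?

  75 → stock rod 1 (new)  [load 75/100]
  75 → stock rod 2 (new)  [load 75/100]
  30 → stock rod 3 (new)  [load 30/100]
  40 → stock rod 3  [load 70/100]
  50 → stock rod 4 (new)  [load 50/100]
  40 → stock rod 4  [load 90/100]
  85 → stock rod 5 (new)  [load 85/100]
  90 → stock rod 6 (new)  [load 90/100]
6 stock rods opened.

6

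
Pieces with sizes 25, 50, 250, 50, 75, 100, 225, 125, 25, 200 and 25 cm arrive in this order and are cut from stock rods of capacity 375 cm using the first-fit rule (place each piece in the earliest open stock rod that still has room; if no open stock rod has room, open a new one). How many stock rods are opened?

  25 → stock rod 1 (new)  [load 25/375]
  50 → stock rod 1  [load 75/375]
  250 → stock rod 1  [load 325/375]
  50 → stock rod 1  [load 375/375]
  75 → stock rod 2 (new)  [load 75/375]
  100 → stock rod 2  [load 175/375]
  225 → stock rod 3 (new)  [load 225/375]
  125 → stock rod 2  [load 300/375]
  25 → stock rod 2  [load 325/375]
  200 → stock rod 4 (new)  [load 200/375]
  25 → stock rod 2  [load 350/375]
4 stock rods opened.

4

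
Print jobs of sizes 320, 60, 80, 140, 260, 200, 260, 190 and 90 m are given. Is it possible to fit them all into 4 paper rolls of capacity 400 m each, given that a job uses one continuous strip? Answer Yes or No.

No

Total = 1600 m; ⌈1600/400⌉ = 4.
The bound of 4 does not rule out 4, but exhaustive search shows no assignment into 4 paper rolls of capacity 400 m exists — the minimum is 5.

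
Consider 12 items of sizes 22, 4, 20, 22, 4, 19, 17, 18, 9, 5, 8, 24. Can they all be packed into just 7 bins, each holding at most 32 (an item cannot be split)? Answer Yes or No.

A valid assignment using 7 bins:
  bin 1: 24 + 8 = 32
  bin 2: 22 + 9 = 31
  bin 3: 22 + 5 + 4 = 31
  bin 4: 20 + 4 = 24
  bin 5: 19 = 19
  bin 6: 18 = 18
  bin 7: 17 = 17
Every load is within 32, so 7 bins suffice.

Yes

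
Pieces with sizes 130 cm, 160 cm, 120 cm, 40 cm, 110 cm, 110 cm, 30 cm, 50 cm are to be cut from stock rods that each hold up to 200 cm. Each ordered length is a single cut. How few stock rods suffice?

Total = 160 + 130 + 120 + 110 + 110 + 50 + 40 + 30 = 750 cm.
Lower bound: ⌈750/200⌉ = 4 stock rods.
Also, 5 pieces each exceed 100 cm, and no two of those can share a stock rod, so at least 5 stock rods are needed.
A packing using 5 stock rods:
  stock rod 1: 160 + 40 = 200
  stock rod 2: 130 + 50 = 180
  stock rod 3: 120 + 30 = 150
  stock rod 4: 110 = 110
  stock rod 5: 110 = 110
This matches the lower bound, so 5 is optimal.

5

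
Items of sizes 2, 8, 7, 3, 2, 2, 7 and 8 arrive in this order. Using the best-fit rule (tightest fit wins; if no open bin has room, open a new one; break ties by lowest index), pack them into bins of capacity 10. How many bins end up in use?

5

  2 → bin 1 (new)  [load 2/10]
  8 → bin 1  [load 10/10]
  7 → bin 2 (new)  [load 7/10]
  3 → bin 2  [load 10/10]
  2 → bin 3 (new)  [load 2/10]
  2 → bin 3  [load 4/10]
  7 → bin 4 (new)  [load 7/10]
  8 → bin 5 (new)  [load 8/10]
5 bins opened.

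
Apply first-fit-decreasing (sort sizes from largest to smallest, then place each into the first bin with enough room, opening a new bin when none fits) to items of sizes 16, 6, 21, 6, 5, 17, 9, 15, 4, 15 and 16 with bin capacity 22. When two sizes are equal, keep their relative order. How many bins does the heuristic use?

7

Sorted descending: 21, 17, 16, 16, 15, 15, 9, 6, 6, 5, 4.
  21 → bin 1 (new)  [load 21/22]
  17 → bin 2 (new)  [load 17/22]
  16 → bin 3 (new)  [load 16/22]
  16 → bin 4 (new)  [load 16/22]
  15 → bin 5 (new)  [load 15/22]
  15 → bin 6 (new)  [load 15/22]
  9 → bin 7 (new)  [load 9/22]
  6 → bin 3  [load 22/22]
  6 → bin 4  [load 22/22]
  5 → bin 2  [load 22/22]
  4 → bin 5  [load 19/22]
7 bins opened.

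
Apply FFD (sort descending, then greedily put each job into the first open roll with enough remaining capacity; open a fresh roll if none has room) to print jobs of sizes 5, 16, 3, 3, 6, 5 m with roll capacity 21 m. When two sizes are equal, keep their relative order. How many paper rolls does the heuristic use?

Sorted descending: 16, 6, 5, 5, 3, 3.
  16 → roll 1 (new)  [load 16/21]
  6 → roll 2 (new)  [load 6/21]
  5 → roll 1  [load 21/21]
  5 → roll 2  [load 11/21]
  3 → roll 2  [load 14/21]
  3 → roll 2  [load 17/21]
2 paper rolls opened.

2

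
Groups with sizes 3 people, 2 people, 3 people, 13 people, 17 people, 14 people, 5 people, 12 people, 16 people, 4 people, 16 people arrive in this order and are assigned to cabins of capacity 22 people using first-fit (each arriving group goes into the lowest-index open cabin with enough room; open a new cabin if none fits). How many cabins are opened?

  3 → cabin 1 (new)  [load 3/22]
  2 → cabin 1  [load 5/22]
  3 → cabin 1  [load 8/22]
  13 → cabin 1  [load 21/22]
  17 → cabin 2 (new)  [load 17/22]
  14 → cabin 3 (new)  [load 14/22]
  5 → cabin 2  [load 22/22]
  12 → cabin 4 (new)  [load 12/22]
  16 → cabin 5 (new)  [load 16/22]
  4 → cabin 3  [load 18/22]
  16 → cabin 6 (new)  [load 16/22]
6 cabins opened.

6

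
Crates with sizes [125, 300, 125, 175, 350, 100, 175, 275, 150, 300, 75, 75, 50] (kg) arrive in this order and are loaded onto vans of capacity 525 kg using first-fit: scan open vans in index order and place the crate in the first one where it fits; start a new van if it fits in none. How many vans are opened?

  125 → van 1 (new)  [load 125/525]
  300 → van 1  [load 425/525]
  125 → van 2 (new)  [load 125/525]
  175 → van 2  [load 300/525]
  350 → van 3 (new)  [load 350/525]
  100 → van 1  [load 525/525]
  175 → van 2  [load 475/525]
  275 → van 4 (new)  [load 275/525]
  150 → van 3  [load 500/525]
  300 → van 5 (new)  [load 300/525]
  75 → van 4  [load 350/525]
  75 → van 4  [load 425/525]
  50 → van 2  [load 525/525]
5 vans opened.

5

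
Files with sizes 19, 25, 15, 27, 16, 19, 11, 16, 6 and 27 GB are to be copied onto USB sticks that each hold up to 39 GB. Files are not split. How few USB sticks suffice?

6

Total = 27 + 27 + 25 + 19 + 19 + 16 + 16 + 15 + 11 + 6 = 181 GB.
Lower bound: ⌈181/39⌉ = 5 USB sticks.
A packing using 6 USB sticks:
  USB stick 1: 27 + 11 = 38
  USB stick 2: 27 + 6 = 33
  USB stick 3: 25 = 25
  USB stick 4: 19 + 19 = 38
  USB stick 5: 16 + 16 = 32
  USB stick 6: 15 = 15
No arrangement into 5 USB sticks stays within capacity, so 6 is optimal.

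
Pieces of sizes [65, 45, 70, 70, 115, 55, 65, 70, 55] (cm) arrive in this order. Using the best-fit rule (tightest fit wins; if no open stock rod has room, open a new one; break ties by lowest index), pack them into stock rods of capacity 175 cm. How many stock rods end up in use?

  65 → stock rod 1 (new)  [load 65/175]
  45 → stock rod 1  [load 110/175]
  70 → stock rod 2 (new)  [load 70/175]
  70 → stock rod 2  [load 140/175]
  115 → stock rod 3 (new)  [load 115/175]
  55 → stock rod 3  [load 170/175]
  65 → stock rod 1  [load 175/175]
  70 → stock rod 4 (new)  [load 70/175]
  55 → stock rod 4  [load 125/175]
4 stock rods opened.

4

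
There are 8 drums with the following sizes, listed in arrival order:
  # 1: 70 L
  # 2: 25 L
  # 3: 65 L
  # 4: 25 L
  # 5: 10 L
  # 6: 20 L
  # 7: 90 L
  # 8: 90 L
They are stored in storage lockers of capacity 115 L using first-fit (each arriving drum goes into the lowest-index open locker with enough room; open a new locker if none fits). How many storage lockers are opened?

  70 → locker 1 (new)  [load 70/115]
  25 → locker 1  [load 95/115]
  65 → locker 2 (new)  [load 65/115]
  25 → locker 2  [load 90/115]
  10 → locker 1  [load 105/115]
  20 → locker 2  [load 110/115]
  90 → locker 3 (new)  [load 90/115]
  90 → locker 4 (new)  [load 90/115]
4 storage lockers opened.

4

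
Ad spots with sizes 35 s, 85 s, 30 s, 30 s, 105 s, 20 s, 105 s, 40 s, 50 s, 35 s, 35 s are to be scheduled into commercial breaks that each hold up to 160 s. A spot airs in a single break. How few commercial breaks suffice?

4

Total = 105 + 105 + 85 + 50 + 40 + 35 + 35 + 35 + 30 + 30 + 20 = 570 s.
Lower bound: ⌈570/160⌉ = 4 commercial breaks.
A packing using 4 commercial breaks:
  break 1: 105 + 50 = 155
  break 2: 105 + 40 = 145
  break 3: 85 + 35 + 35 = 155
  break 4: 35 + 30 + 30 + 20 = 115
This matches the lower bound, so 4 is optimal.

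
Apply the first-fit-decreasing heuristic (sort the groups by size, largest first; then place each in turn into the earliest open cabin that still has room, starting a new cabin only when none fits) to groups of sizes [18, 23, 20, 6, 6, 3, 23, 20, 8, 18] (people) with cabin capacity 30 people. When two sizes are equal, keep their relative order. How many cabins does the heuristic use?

6

Sorted descending: 23, 23, 20, 20, 18, 18, 8, 6, 6, 3.
  23 → cabin 1 (new)  [load 23/30]
  23 → cabin 2 (new)  [load 23/30]
  20 → cabin 3 (new)  [load 20/30]
  20 → cabin 4 (new)  [load 20/30]
  18 → cabin 5 (new)  [load 18/30]
  18 → cabin 6 (new)  [load 18/30]
  8 → cabin 3  [load 28/30]
  6 → cabin 1  [load 29/30]
  6 → cabin 2  [load 29/30]
  3 → cabin 4  [load 23/30]
6 cabins opened.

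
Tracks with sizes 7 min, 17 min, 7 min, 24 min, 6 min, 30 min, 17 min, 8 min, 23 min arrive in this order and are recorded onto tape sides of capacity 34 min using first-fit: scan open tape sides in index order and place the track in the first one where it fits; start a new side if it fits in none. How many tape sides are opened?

  7 → side 1 (new)  [load 7/34]
  17 → side 1  [load 24/34]
  7 → side 1  [load 31/34]
  24 → side 2 (new)  [load 24/34]
  6 → side 2  [load 30/34]
  30 → side 3 (new)  [load 30/34]
  17 → side 4 (new)  [load 17/34]
  8 → side 4  [load 25/34]
  23 → side 5 (new)  [load 23/34]
5 tape sides opened.

5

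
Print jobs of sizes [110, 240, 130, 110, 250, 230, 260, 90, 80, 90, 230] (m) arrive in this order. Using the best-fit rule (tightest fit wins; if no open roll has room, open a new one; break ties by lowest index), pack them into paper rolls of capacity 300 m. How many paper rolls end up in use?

  110 → roll 1 (new)  [load 110/300]
  240 → roll 2 (new)  [load 240/300]
  130 → roll 1  [load 240/300]
  110 → roll 3 (new)  [load 110/300]
  250 → roll 4 (new)  [load 250/300]
  230 → roll 5 (new)  [load 230/300]
  260 → roll 6 (new)  [load 260/300]
  90 → roll 3  [load 200/300]
  80 → roll 3  [load 280/300]
  90 → roll 7 (new)  [load 90/300]
  230 → roll 8 (new)  [load 230/300]
8 paper rolls opened.

8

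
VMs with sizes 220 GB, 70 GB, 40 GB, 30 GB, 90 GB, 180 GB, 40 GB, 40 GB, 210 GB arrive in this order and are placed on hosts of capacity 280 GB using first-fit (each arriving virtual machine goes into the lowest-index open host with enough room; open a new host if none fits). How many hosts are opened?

  220 → host 1 (new)  [load 220/280]
  70 → host 2 (new)  [load 70/280]
  40 → host 1  [load 260/280]
  30 → host 2  [load 100/280]
  90 → host 2  [load 190/280]
  180 → host 3 (new)  [load 180/280]
  40 → host 2  [load 230/280]
  40 → host 2  [load 270/280]
  210 → host 4 (new)  [load 210/280]
4 hosts opened.

4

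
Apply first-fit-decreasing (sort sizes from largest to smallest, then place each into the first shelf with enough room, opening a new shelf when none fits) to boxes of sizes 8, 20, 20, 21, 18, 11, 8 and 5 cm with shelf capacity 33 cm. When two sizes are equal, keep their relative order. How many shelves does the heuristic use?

4

Sorted descending: 21, 20, 20, 18, 11, 8, 8, 5.
  21 → shelf 1 (new)  [load 21/33]
  20 → shelf 2 (new)  [load 20/33]
  20 → shelf 3 (new)  [load 20/33]
  18 → shelf 4 (new)  [load 18/33]
  11 → shelf 1  [load 32/33]
  8 → shelf 2  [load 28/33]
  8 → shelf 3  [load 28/33]
  5 → shelf 2  [load 33/33]
4 shelves opened.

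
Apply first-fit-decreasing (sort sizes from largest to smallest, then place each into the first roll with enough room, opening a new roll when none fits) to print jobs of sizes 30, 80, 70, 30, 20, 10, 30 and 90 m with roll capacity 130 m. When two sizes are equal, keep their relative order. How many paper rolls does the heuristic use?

Sorted descending: 90, 80, 70, 30, 30, 30, 20, 10.
  90 → roll 1 (new)  [load 90/130]
  80 → roll 2 (new)  [load 80/130]
  70 → roll 3 (new)  [load 70/130]
  30 → roll 1  [load 120/130]
  30 → roll 2  [load 110/130]
  30 → roll 3  [load 100/130]
  20 → roll 2  [load 130/130]
  10 → roll 1  [load 130/130]
3 paper rolls opened.

3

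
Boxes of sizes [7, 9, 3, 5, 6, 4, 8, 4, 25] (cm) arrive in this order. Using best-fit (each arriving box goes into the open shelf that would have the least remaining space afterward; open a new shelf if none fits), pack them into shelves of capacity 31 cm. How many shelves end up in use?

  7 → shelf 1 (new)  [load 7/31]
  9 → shelf 1  [load 16/31]
  3 → shelf 1  [load 19/31]
  5 → shelf 1  [load 24/31]
  6 → shelf 1  [load 30/31]
  4 → shelf 2 (new)  [load 4/31]
  8 → shelf 2  [load 12/31]
  4 → shelf 2  [load 16/31]
  25 → shelf 3 (new)  [load 25/31]
3 shelves opened.

3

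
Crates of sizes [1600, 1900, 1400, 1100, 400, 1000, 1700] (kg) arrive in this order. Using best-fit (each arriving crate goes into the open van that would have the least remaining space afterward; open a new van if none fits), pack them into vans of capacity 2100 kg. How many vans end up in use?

  1600 → van 1 (new)  [load 1600/2100]
  1900 → van 2 (new)  [load 1900/2100]
  1400 → van 3 (new)  [load 1400/2100]
  1100 → van 4 (new)  [load 1100/2100]
  400 → van 1  [load 2000/2100]
  1000 → van 4  [load 2100/2100]
  1700 → van 5 (new)  [load 1700/2100]
5 vans opened.

5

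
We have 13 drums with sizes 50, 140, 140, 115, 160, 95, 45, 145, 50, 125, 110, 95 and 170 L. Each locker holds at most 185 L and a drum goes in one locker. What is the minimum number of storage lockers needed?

10

Total = 170 + 160 + 145 + 140 + 140 + 125 + 115 + 110 + 95 + 95 + 50 + 50 + 45 = 1440 L.
Lower bound: ⌈1440/185⌉ = 8 storage lockers.
Also, 10 drums each exceed 185/2 L, and no two of those can share a locker, so at least 10 storage lockers are needed.
A packing using 10 storage lockers:
  locker 1: 170 = 170
  locker 2: 160 = 160
  locker 3: 145 = 145
  locker 4: 140 + 45 = 185
  locker 5: 140 = 140
  locker 6: 125 + 50 = 175
  locker 7: 115 + 50 = 165
  locker 8: 110 = 110
  locker 9: 95 = 95
  locker 10: 95 = 95
This matches the lower bound, so 10 is optimal.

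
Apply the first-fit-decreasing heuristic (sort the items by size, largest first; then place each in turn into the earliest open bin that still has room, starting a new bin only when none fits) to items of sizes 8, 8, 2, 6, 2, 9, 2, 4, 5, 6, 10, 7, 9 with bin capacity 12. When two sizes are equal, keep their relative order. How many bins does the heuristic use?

7

Sorted descending: 10, 9, 9, 8, 8, 7, 6, 6, 5, 4, 2, 2, 2.
  10 → bin 1 (new)  [load 10/12]
  9 → bin 2 (new)  [load 9/12]
  9 → bin 3 (new)  [load 9/12]
  8 → bin 4 (new)  [load 8/12]
  8 → bin 5 (new)  [load 8/12]
  7 → bin 6 (new)  [load 7/12]
  6 → bin 7 (new)  [load 6/12]
  6 → bin 7  [load 12/12]
  5 → bin 6  [load 12/12]
  4 → bin 4  [load 12/12]
  2 → bin 1  [load 12/12]
  2 → bin 2  [load 11/12]
  2 → bin 3  [load 11/12]
7 bins opened.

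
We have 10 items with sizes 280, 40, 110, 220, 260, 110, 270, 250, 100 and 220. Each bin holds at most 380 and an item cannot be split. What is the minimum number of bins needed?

6

Total = 280 + 270 + 260 + 250 + 220 + 220 + 110 + 110 + 100 + 40 = 1860.
Lower bound: ⌈1860/380⌉ = 5 bins.
Also, 6 items each exceed 190, and no two of those can share a bin, so at least 6 bins are needed.
A packing using 6 bins:
  bin 1: 280 + 100 = 380
  bin 2: 270 + 110 = 380
  bin 3: 260 + 110 = 370
  bin 4: 250 + 40 = 290
  bin 5: 220 = 220
  bin 6: 220 = 220
This matches the lower bound, so 6 is optimal.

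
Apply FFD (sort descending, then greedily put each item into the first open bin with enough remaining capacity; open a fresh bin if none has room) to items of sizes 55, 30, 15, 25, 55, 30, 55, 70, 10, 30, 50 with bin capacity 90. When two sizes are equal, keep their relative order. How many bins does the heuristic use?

5

Sorted descending: 70, 55, 55, 55, 50, 30, 30, 30, 25, 15, 10.
  70 → bin 1 (new)  [load 70/90]
  55 → bin 2 (new)  [load 55/90]
  55 → bin 3 (new)  [load 55/90]
  55 → bin 4 (new)  [load 55/90]
  50 → bin 5 (new)  [load 50/90]
  30 → bin 2  [load 85/90]
  30 → bin 3  [load 85/90]
  30 → bin 4  [load 85/90]
  25 → bin 5  [load 75/90]
  15 → bin 1  [load 85/90]
  10 → bin 5  [load 85/90]
5 bins opened.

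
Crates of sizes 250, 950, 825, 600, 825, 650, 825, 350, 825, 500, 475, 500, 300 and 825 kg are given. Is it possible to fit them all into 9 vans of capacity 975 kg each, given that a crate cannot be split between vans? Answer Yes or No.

Total = 8700 kg; ⌈8700/975⌉ = 9.
10 crates each exceed half the capacity and cannot share a van, forcing at least 10 vans.
At least 10 vans are required, but only 9 are allowed.

No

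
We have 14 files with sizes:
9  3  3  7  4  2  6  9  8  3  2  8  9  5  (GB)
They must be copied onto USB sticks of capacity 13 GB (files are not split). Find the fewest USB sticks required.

7

Total = 9 + 9 + 9 + 8 + 8 + 7 + 6 + 5 + 4 + 3 + 3 + 3 + 2 + 2 = 78 GB.
Lower bound: ⌈78/13⌉ = 6 USB sticks.
A packing using 7 USB sticks:
  USB stick 1: 9 + 4 = 13
  USB stick 2: 9 + 3 = 12
  USB stick 3: 9 + 3 = 12
  USB stick 4: 8 + 5 = 13
  USB stick 5: 8 + 3 + 2 = 13
  USB stick 6: 7 + 6 = 13
  USB stick 7: 2 = 2
No arrangement into 6 USB sticks stays within capacity, so 7 is optimal.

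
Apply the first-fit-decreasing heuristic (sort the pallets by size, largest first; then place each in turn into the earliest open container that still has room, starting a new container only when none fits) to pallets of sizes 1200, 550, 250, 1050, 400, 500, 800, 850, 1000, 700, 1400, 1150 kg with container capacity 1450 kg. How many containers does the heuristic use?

8

Sorted descending: 1400, 1200, 1150, 1050, 1000, 850, 800, 700, 550, 500, 400, 250.
  1400 → container 1 (new)  [load 1400/1450]
  1200 → container 2 (new)  [load 1200/1450]
  1150 → container 3 (new)  [load 1150/1450]
  1050 → container 4 (new)  [load 1050/1450]
  1000 → container 5 (new)  [load 1000/1450]
  850 → container 6 (new)  [load 850/1450]
  800 → container 7 (new)  [load 800/1450]
  700 → container 8 (new)  [load 700/1450]
  550 → container 6  [load 1400/1450]
  500 → container 7  [load 1300/1450]
  400 → container 4  [load 1450/1450]
  250 → container 2  [load 1450/1450]
8 containers opened.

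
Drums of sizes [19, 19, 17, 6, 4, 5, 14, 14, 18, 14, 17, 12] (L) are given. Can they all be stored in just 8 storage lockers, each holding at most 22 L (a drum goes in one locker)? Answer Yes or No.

No

Total = 159 L; ⌈159/22⌉ = 8.
9 drums each exceed half the capacity and cannot share a locker, forcing at least 9 storage lockers.
At least 9 storage lockers are required, but only 8 are allowed.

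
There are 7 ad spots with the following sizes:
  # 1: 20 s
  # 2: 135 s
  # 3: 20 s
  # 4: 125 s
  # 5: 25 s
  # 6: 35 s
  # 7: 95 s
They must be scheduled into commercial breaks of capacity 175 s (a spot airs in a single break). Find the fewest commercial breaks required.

Total = 135 + 125 + 95 + 35 + 25 + 20 + 20 = 455 s.
Lower bound: ⌈455/175⌉ = 3 commercial breaks.
A packing using 3 commercial breaks:
  break 1: 135 + 35 = 170
  break 2: 125 + 25 + 20 = 170
  break 3: 95 + 20 = 115
This matches the lower bound, so 3 is optimal.

3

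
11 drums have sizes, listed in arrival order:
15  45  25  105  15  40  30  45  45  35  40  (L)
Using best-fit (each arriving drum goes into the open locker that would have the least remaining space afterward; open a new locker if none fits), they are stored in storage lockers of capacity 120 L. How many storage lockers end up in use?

  15 → locker 1 (new)  [load 15/120]
  45 → locker 1  [load 60/120]
  25 → locker 1  [load 85/120]
  105 → locker 2 (new)  [load 105/120]
  15 → locker 2  [load 120/120]
  40 → locker 3 (new)  [load 40/120]
  30 → locker 1  [load 115/120]
  45 → locker 3  [load 85/120]
  45 → locker 4 (new)  [load 45/120]
  35 → locker 3  [load 120/120]
  40 → locker 4  [load 85/120]
4 storage lockers opened.

4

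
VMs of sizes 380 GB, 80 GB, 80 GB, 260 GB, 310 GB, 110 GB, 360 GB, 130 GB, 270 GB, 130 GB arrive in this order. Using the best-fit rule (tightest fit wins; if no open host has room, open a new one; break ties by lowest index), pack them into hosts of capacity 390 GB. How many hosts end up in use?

  380 → host 1 (new)  [load 380/390]
  80 → host 2 (new)  [load 80/390]
  80 → host 2  [load 160/390]
  260 → host 3 (new)  [load 260/390]
  310 → host 4 (new)  [load 310/390]
  110 → host 3  [load 370/390]
  360 → host 5 (new)  [load 360/390]
  130 → host 2  [load 290/390]
  270 → host 6 (new)  [load 270/390]
  130 → host 7 (new)  [load 130/390]
7 hosts opened.

7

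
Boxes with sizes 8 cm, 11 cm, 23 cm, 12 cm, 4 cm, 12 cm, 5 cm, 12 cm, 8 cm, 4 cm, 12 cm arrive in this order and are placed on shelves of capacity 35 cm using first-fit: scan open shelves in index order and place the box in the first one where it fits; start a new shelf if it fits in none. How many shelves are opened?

4

  8 → shelf 1 (new)  [load 8/35]
  11 → shelf 1  [load 19/35]
  23 → shelf 2 (new)  [load 23/35]
  12 → shelf 1  [load 31/35]
  4 → shelf 1  [load 35/35]
  12 → shelf 2  [load 35/35]
  5 → shelf 3 (new)  [load 5/35]
  12 → shelf 3  [load 17/35]
  8 → shelf 3  [load 25/35]
  4 → shelf 3  [load 29/35]
  12 → shelf 4 (new)  [load 12/35]
4 shelves opened.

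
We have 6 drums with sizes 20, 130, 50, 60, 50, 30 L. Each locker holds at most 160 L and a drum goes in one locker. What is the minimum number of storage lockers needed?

3

Total = 130 + 60 + 50 + 50 + 30 + 20 = 340 L.
Lower bound: ⌈340/160⌉ = 3 storage lockers.
A packing using 3 storage lockers:
  locker 1: 130 + 30 = 160
  locker 2: 60 + 50 + 50 = 160
  locker 3: 20 = 20
This matches the lower bound, so 3 is optimal.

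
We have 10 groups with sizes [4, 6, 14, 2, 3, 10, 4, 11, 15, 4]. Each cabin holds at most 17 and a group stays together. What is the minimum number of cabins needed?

Total = 15 + 14 + 11 + 10 + 6 + 4 + 4 + 4 + 3 + 2 = 73.
Lower bound: ⌈73/17⌉ = 5 cabins.
A packing using 5 cabins:
  cabin 1: 15 + 2 = 17
  cabin 2: 14 + 3 = 17
  cabin 3: 11 + 6 = 17
  cabin 4: 10 + 4 = 14
  cabin 5: 4 + 4 = 8
This matches the lower bound, so 5 is optimal.

5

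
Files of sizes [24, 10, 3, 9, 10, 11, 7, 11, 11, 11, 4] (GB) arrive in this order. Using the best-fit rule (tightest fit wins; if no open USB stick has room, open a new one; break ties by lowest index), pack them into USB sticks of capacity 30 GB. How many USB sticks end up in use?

4

  24 → USB stick 1 (new)  [load 24/30]
  10 → USB stick 2 (new)  [load 10/30]
  3 → USB stick 1  [load 27/30]
  9 → USB stick 2  [load 19/30]
  10 → USB stick 2  [load 29/30]
  11 → USB stick 3 (new)  [load 11/30]
  7 → USB stick 3  [load 18/30]
  11 → USB stick 3  [load 29/30]
  11 → USB stick 4 (new)  [load 11/30]
  11 → USB stick 4  [load 22/30]
  4 → USB stick 4  [load 26/30]
4 USB sticks opened.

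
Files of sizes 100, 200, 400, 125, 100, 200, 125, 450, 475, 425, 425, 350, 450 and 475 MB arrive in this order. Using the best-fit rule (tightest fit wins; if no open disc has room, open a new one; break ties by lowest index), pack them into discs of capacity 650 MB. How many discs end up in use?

  100 → disc 1 (new)  [load 100/650]
  200 → disc 1  [load 300/650]
  400 → disc 2 (new)  [load 400/650]
  125 → disc 2  [load 525/650]
  100 → disc 2  [load 625/650]
  200 → disc 1  [load 500/650]
  125 → disc 1  [load 625/650]
  450 → disc 3 (new)  [load 450/650]
  475 → disc 4 (new)  [load 475/650]
  425 → disc 5 (new)  [load 425/650]
  425 → disc 6 (new)  [load 425/650]
  350 → disc 7 (new)  [load 350/650]
  450 → disc 8 (new)  [load 450/650]
  475 → disc 9 (new)  [load 475/650]
9 discs opened.

9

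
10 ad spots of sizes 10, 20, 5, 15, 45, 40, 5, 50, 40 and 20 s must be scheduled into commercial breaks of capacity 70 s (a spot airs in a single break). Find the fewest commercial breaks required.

Total = 50 + 45 + 40 + 40 + 20 + 20 + 15 + 10 + 5 + 5 = 250 s.
Lower bound: ⌈250/70⌉ = 4 commercial breaks.
A packing using 4 commercial breaks:
  break 1: 50 + 20 = 70
  break 2: 45 + 20 + 5 = 70
  break 3: 40 + 15 + 10 + 5 = 70
  break 4: 40 = 40
This matches the lower bound, so 4 is optimal.

4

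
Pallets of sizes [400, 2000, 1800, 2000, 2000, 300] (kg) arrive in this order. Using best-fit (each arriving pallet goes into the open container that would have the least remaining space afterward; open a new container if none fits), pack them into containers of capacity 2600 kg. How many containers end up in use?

  400 → container 1 (new)  [load 400/2600]
  2000 → container 1  [load 2400/2600]
  1800 → container 2 (new)  [load 1800/2600]
  2000 → container 3 (new)  [load 2000/2600]
  2000 → container 4 (new)  [load 2000/2600]
  300 → container 3  [load 2300/2600]
4 containers opened.

4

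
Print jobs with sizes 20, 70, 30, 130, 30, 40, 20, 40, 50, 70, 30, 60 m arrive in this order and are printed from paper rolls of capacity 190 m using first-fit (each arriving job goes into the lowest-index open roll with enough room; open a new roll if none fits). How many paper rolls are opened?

  20 → roll 1 (new)  [load 20/190]
  70 → roll 1  [load 90/190]
  30 → roll 1  [load 120/190]
  130 → roll 2 (new)  [load 130/190]
  30 → roll 1  [load 150/190]
  40 → roll 1  [load 190/190]
  20 → roll 2  [load 150/190]
  40 → roll 2  [load 190/190]
  50 → roll 3 (new)  [load 50/190]
  70 → roll 3  [load 120/190]
  30 → roll 3  [load 150/190]
  60 → roll 4 (new)  [load 60/190]
4 paper rolls opened.

4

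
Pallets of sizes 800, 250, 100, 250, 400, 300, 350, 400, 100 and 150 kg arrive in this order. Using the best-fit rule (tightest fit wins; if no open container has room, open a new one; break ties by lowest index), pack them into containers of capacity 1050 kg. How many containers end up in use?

3

  800 → container 1 (new)  [load 800/1050]
  250 → container 1  [load 1050/1050]
  100 → container 2 (new)  [load 100/1050]
  250 → container 2  [load 350/1050]
  400 → container 2  [load 750/1050]
  300 → container 2  [load 1050/1050]
  350 → container 3 (new)  [load 350/1050]
  400 → container 3  [load 750/1050]
  100 → container 3  [load 850/1050]
  150 → container 3  [load 1000/1050]
3 containers opened.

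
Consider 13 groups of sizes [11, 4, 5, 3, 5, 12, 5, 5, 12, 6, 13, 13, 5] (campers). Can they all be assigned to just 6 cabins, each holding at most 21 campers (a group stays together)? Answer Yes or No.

A valid assignment using 5 cabins:
  cabin 1: 13 + 6 = 19
  cabin 2: 13 + 5 + 3 = 21
  cabin 3: 12 + 5 + 4 = 21
  cabin 4: 12 + 5 = 17
  cabin 5: 11 + 5 + 5 = 21
That uses only 5 ≤ 6, so 6 cabins are enough.

Yes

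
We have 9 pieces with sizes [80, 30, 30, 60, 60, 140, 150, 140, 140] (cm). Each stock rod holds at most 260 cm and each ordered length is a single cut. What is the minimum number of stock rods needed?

4

Total = 150 + 140 + 140 + 140 + 80 + 60 + 60 + 30 + 30 = 830 cm.
Lower bound: ⌈830/260⌉ = 4 stock rods.
A packing using 4 stock rods:
  stock rod 1: 150 + 80 + 30 = 260
  stock rod 2: 140 + 60 + 60 = 260
  stock rod 3: 140 + 30 = 170
  stock rod 4: 140 = 140
This matches the lower bound, so 4 is optimal.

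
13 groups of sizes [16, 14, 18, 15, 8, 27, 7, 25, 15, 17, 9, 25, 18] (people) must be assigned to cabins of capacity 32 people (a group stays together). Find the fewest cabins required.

8

Total = 27 + 25 + 25 + 18 + 18 + 17 + 16 + 15 + 15 + 14 + 9 + 8 + 7 = 214 people.
Lower bound: ⌈214/32⌉ = 7 cabins.
A packing using 8 cabins:
  cabin 1: 27 = 27
  cabin 2: 25 + 7 = 32
  cabin 3: 25 = 25
  cabin 4: 18 + 14 = 32
  cabin 5: 18 + 9 = 27
  cabin 6: 17 + 15 = 32
  cabin 7: 16 + 15 = 31
  cabin 8: 8 = 8
No arrangement into 7 cabins stays within capacity, so 8 is optimal.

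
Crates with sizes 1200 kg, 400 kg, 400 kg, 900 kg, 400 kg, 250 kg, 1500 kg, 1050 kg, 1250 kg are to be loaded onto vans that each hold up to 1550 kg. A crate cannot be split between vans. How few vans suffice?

Total = 1500 + 1250 + 1200 + 1050 + 900 + 400 + 400 + 400 + 250 = 7350 kg.
Lower bound: ⌈7350/1550⌉ = 5 vans.
A packing using 6 vans:
  van 1: 1500 = 1500
  van 2: 1250 + 250 = 1500
  van 3: 1200 = 1200
  van 4: 1050 + 400 = 1450
  van 5: 900 + 400 = 1300
  van 6: 400 = 400
No arrangement into 5 vans stays within capacity, so 6 is optimal.

6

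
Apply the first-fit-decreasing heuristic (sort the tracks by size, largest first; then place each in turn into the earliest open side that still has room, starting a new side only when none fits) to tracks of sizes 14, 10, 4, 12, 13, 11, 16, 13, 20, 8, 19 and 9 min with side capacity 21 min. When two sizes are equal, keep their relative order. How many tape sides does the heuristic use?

Sorted descending: 20, 19, 16, 14, 13, 13, 12, 11, 10, 9, 8, 4.
  20 → side 1 (new)  [load 20/21]
  19 → side 2 (new)  [load 19/21]
  16 → side 3 (new)  [load 16/21]
  14 → side 4 (new)  [load 14/21]
  13 → side 5 (new)  [load 13/21]
  13 → side 6 (new)  [load 13/21]
  12 → side 7 (new)  [load 12/21]
  11 → side 8 (new)  [load 11/21]
  10 → side 8  [load 21/21]
  9 → side 7  [load 21/21]
  8 → side 5  [load 21/21]
  4 → side 3  [load 20/21]
8 tape sides opened.

8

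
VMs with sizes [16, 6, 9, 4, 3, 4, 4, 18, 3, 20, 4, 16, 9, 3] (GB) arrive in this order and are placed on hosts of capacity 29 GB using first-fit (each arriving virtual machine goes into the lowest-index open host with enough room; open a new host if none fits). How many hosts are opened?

5

  16 → host 1 (new)  [load 16/29]
  6 → host 1  [load 22/29]
  9 → host 2 (new)  [load 9/29]
  4 → host 1  [load 26/29]
  3 → host 1  [load 29/29]
  4 → host 2  [load 13/29]
  4 → host 2  [load 17/29]
  18 → host 3 (new)  [load 18/29]
  3 → host 2  [load 20/29]
  20 → host 4 (new)  [load 20/29]
  4 → host 2  [load 24/29]
  16 → host 5 (new)  [load 16/29]
  9 → host 3  [load 27/29]
  3 → host 2  [load 27/29]
5 hosts opened.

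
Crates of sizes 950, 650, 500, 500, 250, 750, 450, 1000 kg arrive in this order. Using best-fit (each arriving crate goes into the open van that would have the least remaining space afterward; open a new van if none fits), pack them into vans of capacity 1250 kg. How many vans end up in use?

  950 → van 1 (new)  [load 950/1250]
  650 → van 2 (new)  [load 650/1250]
  500 → van 2  [load 1150/1250]
  500 → van 3 (new)  [load 500/1250]
  250 → van 1  [load 1200/1250]
  750 → van 3  [load 1250/1250]
  450 → van 4 (new)  [load 450/1250]
  1000 → van 5 (new)  [load 1000/1250]
5 vans opened.

5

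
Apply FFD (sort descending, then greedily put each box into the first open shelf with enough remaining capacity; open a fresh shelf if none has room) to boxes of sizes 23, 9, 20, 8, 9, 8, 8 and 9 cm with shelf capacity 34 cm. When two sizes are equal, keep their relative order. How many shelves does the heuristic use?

3

Sorted descending: 23, 20, 9, 9, 9, 8, 8, 8.
  23 → shelf 1 (new)  [load 23/34]
  20 → shelf 2 (new)  [load 20/34]
  9 → shelf 1  [load 32/34]
  9 → shelf 2  [load 29/34]
  9 → shelf 3 (new)  [load 9/34]
  8 → shelf 3  [load 17/34]
  8 → shelf 3  [load 25/34]
  8 → shelf 3  [load 33/34]
3 shelves opened.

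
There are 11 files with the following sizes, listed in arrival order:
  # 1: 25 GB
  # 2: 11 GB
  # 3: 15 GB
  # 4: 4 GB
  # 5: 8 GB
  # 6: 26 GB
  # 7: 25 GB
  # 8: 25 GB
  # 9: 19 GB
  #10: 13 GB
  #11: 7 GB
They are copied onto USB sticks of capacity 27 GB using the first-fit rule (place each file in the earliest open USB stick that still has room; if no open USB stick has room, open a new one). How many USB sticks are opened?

  25 → USB stick 1 (new)  [load 25/27]
  11 → USB stick 2 (new)  [load 11/27]
  15 → USB stick 2  [load 26/27]
  4 → USB stick 3 (new)  [load 4/27]
  8 → USB stick 3  [load 12/27]
  26 → USB stick 4 (new)  [load 26/27]
  25 → USB stick 5 (new)  [load 25/27]
  25 → USB stick 6 (new)  [load 25/27]
  19 → USB stick 7 (new)  [load 19/27]
  13 → USB stick 3  [load 25/27]
  7 → USB stick 7  [load 26/27]
7 USB sticks opened.

7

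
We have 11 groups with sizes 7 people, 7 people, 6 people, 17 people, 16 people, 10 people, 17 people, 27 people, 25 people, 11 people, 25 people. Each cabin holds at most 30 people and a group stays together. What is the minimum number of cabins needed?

Total = 27 + 25 + 25 + 17 + 17 + 16 + 11 + 10 + 7 + 7 + 6 = 168 people.
Lower bound: ⌈168/30⌉ = 6 cabins.
A packing using 7 cabins:
  cabin 1: 27 = 27
  cabin 2: 25 = 25
  cabin 3: 25 = 25
  cabin 4: 17 + 11 = 28
  cabin 5: 17 + 10 = 27
  cabin 6: 16 + 7 + 7 = 30
  cabin 7: 6 = 6
No arrangement into 6 cabins stays within capacity, so 7 is optimal.

7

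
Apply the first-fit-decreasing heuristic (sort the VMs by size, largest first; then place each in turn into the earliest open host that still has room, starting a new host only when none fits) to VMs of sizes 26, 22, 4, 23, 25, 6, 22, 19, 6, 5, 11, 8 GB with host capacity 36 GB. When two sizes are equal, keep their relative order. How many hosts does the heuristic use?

6

Sorted descending: 26, 25, 23, 22, 22, 19, 11, 8, 6, 6, 5, 4.
  26 → host 1 (new)  [load 26/36]
  25 → host 2 (new)  [load 25/36]
  23 → host 3 (new)  [load 23/36]
  22 → host 4 (new)  [load 22/36]
  22 → host 5 (new)  [load 22/36]
  19 → host 6 (new)  [load 19/36]
  11 → host 2  [load 36/36]
  8 → host 1  [load 34/36]
  6 → host 3  [load 29/36]
  6 → host 3  [load 35/36]
  5 → host 4  [load 27/36]
  4 → host 4  [load 31/36]
6 hosts opened.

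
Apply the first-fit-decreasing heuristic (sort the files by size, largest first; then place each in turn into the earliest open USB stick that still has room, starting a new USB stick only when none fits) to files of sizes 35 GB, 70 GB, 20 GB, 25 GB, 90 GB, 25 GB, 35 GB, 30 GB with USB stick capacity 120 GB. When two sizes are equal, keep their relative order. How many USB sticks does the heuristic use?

Sorted descending: 90, 70, 35, 35, 30, 25, 25, 20.
  90 → USB stick 1 (new)  [load 90/120]
  70 → USB stick 2 (new)  [load 70/120]
  35 → USB stick 2  [load 105/120]
  35 → USB stick 3 (new)  [load 35/120]
  30 → USB stick 1  [load 120/120]
  25 → USB stick 3  [load 60/120]
  25 → USB stick 3  [load 85/120]
  20 → USB stick 3  [load 105/120]
3 USB sticks opened.

3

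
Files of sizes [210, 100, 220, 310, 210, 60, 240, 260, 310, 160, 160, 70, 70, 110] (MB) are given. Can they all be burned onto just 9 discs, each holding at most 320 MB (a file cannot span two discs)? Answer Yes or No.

A valid assignment using 8 discs:
  disc 1: 310 = 310
  disc 2: 310 = 310
  disc 3: 260 + 60 = 320
  disc 4: 240 + 70 = 310
  disc 5: 220 + 100 = 320
  disc 6: 210 + 110 = 320
  disc 7: 210 + 70 = 280
  disc 8: 160 + 160 = 320
That uses only 8 ≤ 9, so 9 discs are enough.

Yes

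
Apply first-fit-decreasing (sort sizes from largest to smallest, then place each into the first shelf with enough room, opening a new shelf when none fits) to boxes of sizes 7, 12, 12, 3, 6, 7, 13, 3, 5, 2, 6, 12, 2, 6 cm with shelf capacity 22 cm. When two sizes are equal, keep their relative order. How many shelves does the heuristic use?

5

Sorted descending: 13, 12, 12, 12, 7, 7, 6, 6, 6, 5, 3, 3, 2, 2.
  13 → shelf 1 (new)  [load 13/22]
  12 → shelf 2 (new)  [load 12/22]
  12 → shelf 3 (new)  [load 12/22]
  12 → shelf 4 (new)  [load 12/22]
  7 → shelf 1  [load 20/22]
  7 → shelf 2  [load 19/22]
  6 → shelf 3  [load 18/22]
  6 → shelf 4  [load 18/22]
  6 → shelf 5 (new)  [load 6/22]
  5 → shelf 5  [load 11/22]
  3 → shelf 2  [load 22/22]
  3 → shelf 3  [load 21/22]
  2 → shelf 1  [load 22/22]
  2 → shelf 4  [load 20/22]
5 shelves opened.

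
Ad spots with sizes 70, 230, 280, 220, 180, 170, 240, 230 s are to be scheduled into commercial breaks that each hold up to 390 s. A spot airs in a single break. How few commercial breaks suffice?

6

Total = 280 + 240 + 230 + 230 + 220 + 180 + 170 + 70 = 1620 s.
Lower bound: ⌈1620/390⌉ = 5 commercial breaks.
A packing using 6 commercial breaks:
  break 1: 280 + 70 = 350
  break 2: 240 = 240
  break 3: 230 = 230
  break 4: 230 = 230
  break 5: 220 + 170 = 390
  break 6: 180 = 180
No arrangement into 5 commercial breaks stays within capacity, so 6 is optimal.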